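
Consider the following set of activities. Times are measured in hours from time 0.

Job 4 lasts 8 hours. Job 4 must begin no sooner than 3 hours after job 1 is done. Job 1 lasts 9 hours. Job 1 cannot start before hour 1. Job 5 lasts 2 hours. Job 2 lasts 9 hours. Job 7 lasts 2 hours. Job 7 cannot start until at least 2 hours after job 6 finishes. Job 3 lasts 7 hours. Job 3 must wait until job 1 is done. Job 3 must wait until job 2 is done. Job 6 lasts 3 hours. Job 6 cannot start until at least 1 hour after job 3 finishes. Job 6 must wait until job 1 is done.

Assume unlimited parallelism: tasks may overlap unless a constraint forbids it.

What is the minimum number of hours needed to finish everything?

Job 5 has no prerequisites, so it starts at hour 0 and finishes at hour 2.
Job 2 has no prerequisites, so it starts at hour 0 and finishes at hour 9.
Job 1 waits on its own release at hour 1, so it starts at hour 1 and finishes at 1 + 9 = hour 10.
After job 1 (finishes hour 10, plus 3-hour gap → hour 13), job 4 can start at hour 13 and finishes at hour 21.
Job 3 has to wait for job 1 (finishes hour 10); job 2 (finishes hour 9). The latest of these is hour 10, so job 3 runs hour 10 to 10 + 7 = hour 17.
Job 6 cannot start until job 3 (finishes hour 17, plus 1-hour gap → hour 18); job 1 (finishes hour 10). The controlling bound is hour 18, so job 6 finishes at 18 + 3 = hour 21.
Job 7 waits on job 6 (finishes hour 21, plus 2-hour gap → hour 23), so it starts at hour 23 and finishes at 23 + 2 = hour 25.
All tasks are finished once the last one completes. Finish times: Job 1 at 10, Job 2 at 9, Job 3 at 17, Job 4 at 21, Job 5 at 2, Job 6 at 21, Job 7 at 25. The latest is hour 25.

25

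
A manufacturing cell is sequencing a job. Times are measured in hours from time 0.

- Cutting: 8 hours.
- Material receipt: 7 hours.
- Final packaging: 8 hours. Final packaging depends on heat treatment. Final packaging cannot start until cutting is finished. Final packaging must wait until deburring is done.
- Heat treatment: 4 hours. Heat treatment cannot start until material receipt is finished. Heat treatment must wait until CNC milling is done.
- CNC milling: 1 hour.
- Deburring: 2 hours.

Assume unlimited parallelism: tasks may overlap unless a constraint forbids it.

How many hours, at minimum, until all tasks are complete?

19

Nothing blocks CNC milling, so it runs from hour 0 to hour 1.
Deburring can start immediately at hour 0; it finishes at hour 2.
Nothing blocks cutting, so it runs from hour 0 to hour 8.
Nothing blocks material receipt, so it runs from hour 0 to hour 7.
Heat treatment needs all of material receipt (finishes hour 7); CNC milling (finishes hour 1). That puts its earliest start at hour 7; it finishes at 7 + 4 = hour 11.
Final packaging cannot start until heat treatment (finishes hour 11); cutting (finishes hour 8); deburring (finishes hour 2). The controlling bound is hour 11, so final packaging finishes at 11 + 8 = hour 19.
All tasks are finished once the last one completes. Finish times: Material receipt at 7, Cutting at 8, Deburring at 2, CNC milling at 1, Heat treatment at 11, Final packaging at 19. The latest is hour 19.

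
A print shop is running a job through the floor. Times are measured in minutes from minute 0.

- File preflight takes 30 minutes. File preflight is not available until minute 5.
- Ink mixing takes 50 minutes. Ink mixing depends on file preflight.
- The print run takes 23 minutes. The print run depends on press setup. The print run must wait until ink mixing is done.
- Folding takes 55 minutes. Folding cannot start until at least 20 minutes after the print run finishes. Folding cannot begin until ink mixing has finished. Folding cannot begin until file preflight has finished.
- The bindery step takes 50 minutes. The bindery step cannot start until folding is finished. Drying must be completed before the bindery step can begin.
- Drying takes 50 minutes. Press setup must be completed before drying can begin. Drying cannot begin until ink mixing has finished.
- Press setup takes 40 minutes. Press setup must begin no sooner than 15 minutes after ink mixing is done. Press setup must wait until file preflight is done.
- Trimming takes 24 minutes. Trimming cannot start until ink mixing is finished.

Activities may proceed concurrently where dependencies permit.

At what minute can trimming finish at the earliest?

109

After its own release at minute 5, file preflight can start at minute 5 and finishes at minute 35.
Ink mixing waits on file preflight (finishes minute 35), so it starts at minute 35 and finishes at 35 + 50 = minute 85.
Trimming waits on ink mixing (finishes minute 85), so it starts at minute 85 and finishes at 85 + 24 = minute 109.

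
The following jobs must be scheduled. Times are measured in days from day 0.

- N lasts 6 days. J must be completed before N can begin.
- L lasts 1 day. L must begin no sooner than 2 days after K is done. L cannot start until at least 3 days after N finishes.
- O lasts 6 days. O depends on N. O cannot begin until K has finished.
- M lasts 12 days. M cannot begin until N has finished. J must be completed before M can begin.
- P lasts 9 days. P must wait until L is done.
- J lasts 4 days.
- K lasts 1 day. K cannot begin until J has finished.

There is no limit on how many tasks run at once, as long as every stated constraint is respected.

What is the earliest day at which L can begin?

13

J can start immediately at day 0; it finishes at day 4.
After J (finishes day 4), N can start at day 4 and finishes at day 10.
K cannot begin until J (finishes day 4). It runs from day 4 to 4 + 1 = day 5.
L waits on K (finishes day 5, plus 2-day gap → day 7); N (finishes day 10, plus 3-day gap → day 13). The latest of these is day 13, which is the earliest L can start.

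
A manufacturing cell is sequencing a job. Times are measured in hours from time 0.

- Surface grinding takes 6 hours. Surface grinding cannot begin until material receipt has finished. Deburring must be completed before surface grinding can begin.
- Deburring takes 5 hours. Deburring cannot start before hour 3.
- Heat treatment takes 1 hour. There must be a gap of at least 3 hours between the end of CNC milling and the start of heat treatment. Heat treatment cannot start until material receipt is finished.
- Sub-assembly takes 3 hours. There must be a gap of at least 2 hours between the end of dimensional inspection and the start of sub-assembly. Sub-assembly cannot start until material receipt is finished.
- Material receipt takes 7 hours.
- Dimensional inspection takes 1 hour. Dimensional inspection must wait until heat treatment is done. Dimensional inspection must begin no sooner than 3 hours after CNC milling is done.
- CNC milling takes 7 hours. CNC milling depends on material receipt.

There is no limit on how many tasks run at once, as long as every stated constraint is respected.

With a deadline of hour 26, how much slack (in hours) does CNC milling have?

2

Material receipt has no prerequisites, so it starts at hour 0 and finishes at hour 7.
CNC milling cannot begin until material receipt (finishes hour 7). It runs from hour 7 to 7 + 7 = hour 14.

Working backward from the deadline:
Nothing follows sub-assembly; the deadline of hour 26 is its only limit. It must start by 26 − 3 = hour 23.
Dimensional inspection feeds into sub-assembly (must start by hour 23, minus 2-hour gap → hour 21); so dimensional inspection must finish by hour 21 and therefore start by hour 20.
Heat treatment must finish before dimensional inspection (must start by hour 20). With a 1-hour duration, heat treatment must start by 20 − 1 = hour 19.
CNC milling must finish in time for heat treatment (must start by hour 19, minus 3-hour gap → hour 16); dimensional inspection (must start by hour 20, minus 3-hour gap → hour 17). The tightest is hour 16, so CNC milling must start by 16 − 7 = hour 9.
So CNC milling can start as early as hour 7 and as late as hour 9, giving 9 − 7 = 2 hours of slack.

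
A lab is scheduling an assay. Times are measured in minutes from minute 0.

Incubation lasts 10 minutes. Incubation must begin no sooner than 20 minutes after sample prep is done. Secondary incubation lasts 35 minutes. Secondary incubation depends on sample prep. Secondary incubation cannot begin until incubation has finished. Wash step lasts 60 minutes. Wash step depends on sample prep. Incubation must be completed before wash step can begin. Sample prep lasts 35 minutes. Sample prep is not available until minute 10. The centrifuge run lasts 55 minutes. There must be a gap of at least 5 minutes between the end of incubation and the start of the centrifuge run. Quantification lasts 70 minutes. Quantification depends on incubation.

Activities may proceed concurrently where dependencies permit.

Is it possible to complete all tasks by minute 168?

Sample prep waits on its own release at minute 10, so it starts at minute 10 and finishes at 10 + 35 = minute 45.
Incubation cannot begin until sample prep (finishes minute 45, plus 20-minute gap → minute 65). It runs from minute 65 to 65 + 10 = minute 75.
After incubation (finishes minute 75), quantification can start at minute 75 and finishes at minute 145.
Secondary incubation needs all of sample prep (finishes minute 45); incubation (finishes minute 75). That puts its earliest start at minute 75; it finishes at 75 + 35 = minute 110.
Wash step has to wait for sample prep (finishes minute 45); incubation (finishes minute 75). The latest of these is minute 75, so wash step runs minute 75 to 75 + 60 = minute 135.
The centrifuge run waits on incubation (finishes minute 75, plus 5-minute gap → minute 80), so it starts at minute 80 and finishes at 80 + 55 = minute 135.
Every task is finished by minute 145, which is no later than the deadline of 168, so the schedule is feasible.

Yes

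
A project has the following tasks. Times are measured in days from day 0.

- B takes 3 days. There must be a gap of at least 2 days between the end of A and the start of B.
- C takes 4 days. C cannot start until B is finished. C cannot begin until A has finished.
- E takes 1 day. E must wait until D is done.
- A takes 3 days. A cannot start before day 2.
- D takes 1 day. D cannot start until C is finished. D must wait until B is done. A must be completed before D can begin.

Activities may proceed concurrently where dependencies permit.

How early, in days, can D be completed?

A waits on its own release at day 2, so it starts at day 2 and finishes at 2 + 3 = day 5.
B cannot begin until A (finishes day 5, plus 2-day gap → day 7). It runs from day 7 to 7 + 3 = day 10.
For C: B (finishes day 10); A (finishes day 5). Taking the maximum gives a start of day 10, and it finishes at 10 + 4 = day 14.
D has to wait for C (finishes day 14); B (finishes day 10); A (finishes day 5). The latest of these is day 14, so D runs day 14 to 14 + 1 = day 15.

15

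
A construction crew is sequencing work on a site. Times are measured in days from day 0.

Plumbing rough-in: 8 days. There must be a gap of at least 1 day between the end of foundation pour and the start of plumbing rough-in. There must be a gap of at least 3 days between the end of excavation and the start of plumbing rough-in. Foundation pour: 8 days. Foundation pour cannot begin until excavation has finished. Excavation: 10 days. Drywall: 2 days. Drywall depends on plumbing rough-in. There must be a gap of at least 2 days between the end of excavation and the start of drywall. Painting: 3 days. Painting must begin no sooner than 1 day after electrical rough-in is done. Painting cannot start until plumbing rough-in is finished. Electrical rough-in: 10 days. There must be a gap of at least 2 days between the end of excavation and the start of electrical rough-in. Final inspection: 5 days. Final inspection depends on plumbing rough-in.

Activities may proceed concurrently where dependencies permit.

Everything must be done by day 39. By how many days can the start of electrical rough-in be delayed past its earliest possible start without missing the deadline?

Excavation has no prerequisites, so it starts at day 0 and finishes at day 10.
Electrical rough-in waits on excavation (finishes day 10, plus 2-day gap → day 12), so it starts at day 12 and finishes at 12 + 10 = day 22.

Working backward from the deadline:
Painting must finish by day 39; it takes 3 days, so it must start by 39 − 3 = day 36.
Electrical rough-in has to be done before painting (must start by day 36, minus 1-day gap → day 35). That means finishing by day 35, i.e. starting by 35 − 10 = day 25.
So electrical rough-in can start as early as day 12 and as late as day 25, giving 25 − 12 = 13 days of slack.

13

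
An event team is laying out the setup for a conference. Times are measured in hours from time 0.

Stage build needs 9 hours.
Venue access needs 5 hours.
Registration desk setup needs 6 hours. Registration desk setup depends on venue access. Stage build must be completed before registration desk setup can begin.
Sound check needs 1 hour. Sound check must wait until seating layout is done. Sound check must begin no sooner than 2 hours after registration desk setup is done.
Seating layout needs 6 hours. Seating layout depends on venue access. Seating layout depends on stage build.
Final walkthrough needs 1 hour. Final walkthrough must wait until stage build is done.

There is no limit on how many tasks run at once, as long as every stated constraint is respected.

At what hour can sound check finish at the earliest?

Stage build has no prerequisites, so it starts at hour 0 and finishes at hour 9.
Nothing blocks venue access, so it runs from hour 0 to hour 5.
Registration desk setup has to wait for venue access (finishes hour 5); stage build (finishes hour 9). The latest of these is hour 9, so registration desk setup runs hour 9 to 9 + 6 = hour 15.
For seating layout: venue access (finishes hour 5); stage build (finishes hour 9). Taking the maximum gives a start of hour 9, and it finishes at 9 + 6 = hour 15.
Sound check cannot start until seating layout (finishes hour 15); registration desk setup (finishes hour 15, plus 2-hour gap → hour 17). The controlling bound is hour 17, so sound check finishes at 17 + 1 = hour 18.

18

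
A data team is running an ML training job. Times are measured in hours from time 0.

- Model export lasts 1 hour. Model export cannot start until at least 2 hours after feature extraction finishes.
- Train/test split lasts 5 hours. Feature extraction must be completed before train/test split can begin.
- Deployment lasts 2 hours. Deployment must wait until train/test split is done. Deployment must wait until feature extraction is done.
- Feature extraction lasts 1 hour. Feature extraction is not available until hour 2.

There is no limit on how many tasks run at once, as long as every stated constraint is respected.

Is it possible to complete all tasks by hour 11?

Yes

Feature extraction waits on its own release at hour 2, so it starts at hour 2 and finishes at 2 + 1 = hour 3.
After feature extraction (finishes hour 3, plus 2-hour gap → hour 5), model export can start at hour 5 and finishes at hour 6.
Train/test split cannot begin until feature extraction (finishes hour 3). It runs from hour 3 to 3 + 5 = hour 8.
Deployment needs all of train/test split (finishes hour 8); feature extraction (finishes hour 3). That puts its earliest start at hour 8; it finishes at 8 + 2 = hour 10.
Every task is finished by hour 10, which is no later than the deadline of 11, so the schedule is feasible.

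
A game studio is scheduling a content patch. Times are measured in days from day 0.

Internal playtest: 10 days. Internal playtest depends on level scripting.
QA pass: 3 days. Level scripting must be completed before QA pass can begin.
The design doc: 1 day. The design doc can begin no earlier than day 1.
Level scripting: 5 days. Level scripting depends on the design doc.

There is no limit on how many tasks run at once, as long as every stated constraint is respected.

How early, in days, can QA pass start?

7

After its own release at day 1, the design doc can start at day 1 and finishes at day 2.
After the design doc (finishes day 2), level scripting can start at day 2 and finishes at day 7.
QA pass waits on level scripting (finishes day 7), so the earliest it can start is day 7.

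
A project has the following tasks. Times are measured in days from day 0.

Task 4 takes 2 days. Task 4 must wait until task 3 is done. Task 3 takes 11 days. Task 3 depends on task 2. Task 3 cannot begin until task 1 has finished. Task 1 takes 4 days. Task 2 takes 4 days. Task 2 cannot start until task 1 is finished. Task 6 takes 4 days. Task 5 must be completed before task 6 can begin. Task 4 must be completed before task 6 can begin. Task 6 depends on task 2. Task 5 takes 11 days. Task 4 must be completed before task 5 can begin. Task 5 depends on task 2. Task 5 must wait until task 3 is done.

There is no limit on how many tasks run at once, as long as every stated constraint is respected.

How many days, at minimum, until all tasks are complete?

36

Nothing blocks task 1, so it runs from day 0 to day 4.
After task 1 (finishes day 4), task 2 can start at day 4 and finishes at day 8.
Task 3 has to wait for task 2 (finishes day 8); task 1 (finishes day 4). The latest of these is day 8, so task 3 runs day 8 to 8 + 11 = day 19.
After task 3 (finishes day 19), task 4 can start at day 19 and finishes at day 21.
Task 5 has to wait for task 4 (finishes day 21); task 2 (finishes day 8); task 3 (finishes day 19). The latest of these is day 21, so task 5 runs day 21 to 21 + 11 = day 32.
Task 6 has to wait for task 5 (finishes day 32); task 4 (finishes day 21); task 2 (finishes day 8). The latest of these is day 32, so task 6 runs day 32 to 32 + 4 = day 36.
All tasks are finished once the last one completes. Finish times: Task 1 at 4, Task 2 at 8, Task 3 at 19, Task 4 at 21, Task 5 at 32, Task 6 at 36. The latest is day 36.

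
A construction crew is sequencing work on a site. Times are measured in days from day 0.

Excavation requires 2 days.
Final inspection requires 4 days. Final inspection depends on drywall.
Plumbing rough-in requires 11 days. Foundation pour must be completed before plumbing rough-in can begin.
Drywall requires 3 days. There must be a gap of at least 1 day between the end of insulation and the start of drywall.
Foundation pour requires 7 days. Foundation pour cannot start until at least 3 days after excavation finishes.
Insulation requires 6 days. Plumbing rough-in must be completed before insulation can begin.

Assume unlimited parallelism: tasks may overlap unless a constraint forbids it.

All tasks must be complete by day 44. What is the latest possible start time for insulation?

30

Nothing follows final inspection; the deadline of day 44 is its only limit. It must start by 44 − 4 = day 40.
Drywall must finish before final inspection (must start by day 40). With a 3-day duration, drywall must start by 40 − 3 = day 37.
Insulation has to be done before drywall (must start by day 37, minus 1-day gap → day 36). That means finishing by day 36, i.e. starting by 36 − 6 = day 30.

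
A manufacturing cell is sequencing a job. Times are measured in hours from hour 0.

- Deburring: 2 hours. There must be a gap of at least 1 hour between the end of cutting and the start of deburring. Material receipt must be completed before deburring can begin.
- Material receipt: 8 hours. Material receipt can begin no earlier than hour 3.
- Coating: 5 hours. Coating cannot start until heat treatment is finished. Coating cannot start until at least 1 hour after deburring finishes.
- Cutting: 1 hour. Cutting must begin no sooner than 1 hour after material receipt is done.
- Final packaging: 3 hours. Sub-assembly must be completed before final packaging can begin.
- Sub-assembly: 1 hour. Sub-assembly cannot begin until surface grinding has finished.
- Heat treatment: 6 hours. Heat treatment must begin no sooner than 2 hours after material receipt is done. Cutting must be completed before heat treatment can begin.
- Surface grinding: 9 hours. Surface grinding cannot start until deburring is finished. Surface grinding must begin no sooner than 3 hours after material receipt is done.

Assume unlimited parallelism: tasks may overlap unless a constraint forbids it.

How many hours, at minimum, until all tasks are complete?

29

Material receipt waits on its own release at hour 3, so it starts at hour 3 and finishes at 3 + 8 = hour 11.
Cutting cannot begin until material receipt (finishes hour 11, plus 1-hour gap → hour 12). It runs from hour 12 to 12 + 1 = hour 13.
Heat treatment has to wait for material receipt (finishes hour 11, plus 2-hour gap → hour 13); cutting (finishes hour 13). The latest of these is hour 13, so heat treatment runs hour 13 to 13 + 6 = hour 19.
Deburring cannot start until cutting (finishes hour 13, plus 1-hour gap → hour 14); material receipt (finishes hour 11). The controlling bound is hour 14, so deburring finishes at 14 + 2 = hour 16.
Coating needs all of heat treatment (finishes hour 19); deburring (finishes hour 16, plus 1-hour gap → hour 17). That puts its earliest start at hour 19; it finishes at 19 + 5 = hour 24.
Surface grinding has to wait for deburring (finishes hour 16); material receipt (finishes hour 11, plus 3-hour gap → hour 14). The latest of these is hour 16, so surface grinding runs hour 16 to 16 + 9 = hour 25.
Sub-assembly waits on surface grinding (finishes hour 25), so it starts at hour 25 and finishes at 25 + 1 = hour 26.
Final packaging cannot begin until sub-assembly (finishes hour 26). It runs from hour 26 to 26 + 3 = hour 29.
All tasks are finished once the last one completes. Finish times: Material receipt at 11, Cutting at 13, Deburring at 16, Heat treatment at 19, Surface grinding at 25, Coating at 24, Sub-assembly at 26, Final packaging at 29. The latest is hour 29.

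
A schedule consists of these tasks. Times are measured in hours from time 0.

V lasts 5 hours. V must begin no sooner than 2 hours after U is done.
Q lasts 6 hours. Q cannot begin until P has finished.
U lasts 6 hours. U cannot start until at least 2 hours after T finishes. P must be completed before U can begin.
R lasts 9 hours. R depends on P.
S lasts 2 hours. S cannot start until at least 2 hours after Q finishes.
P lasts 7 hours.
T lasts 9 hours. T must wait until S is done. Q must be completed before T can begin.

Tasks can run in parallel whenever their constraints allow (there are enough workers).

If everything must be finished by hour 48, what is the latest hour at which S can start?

22

Nothing follows V; the deadline of hour 48 is its only limit. It must start by 48 − 5 = hour 43.
U feeds into V (must start by hour 43, minus 2-hour gap → hour 41); so U must finish by hour 41 and therefore start by hour 35.
T has to be done before U (must start by hour 35, minus 2-hour gap → hour 33). That means finishing by hour 33, i.e. starting by 33 − 9 = hour 24.
S must finish before T (must start by hour 24). With a 2-hour duration, S must start by 24 − 2 = hour 22.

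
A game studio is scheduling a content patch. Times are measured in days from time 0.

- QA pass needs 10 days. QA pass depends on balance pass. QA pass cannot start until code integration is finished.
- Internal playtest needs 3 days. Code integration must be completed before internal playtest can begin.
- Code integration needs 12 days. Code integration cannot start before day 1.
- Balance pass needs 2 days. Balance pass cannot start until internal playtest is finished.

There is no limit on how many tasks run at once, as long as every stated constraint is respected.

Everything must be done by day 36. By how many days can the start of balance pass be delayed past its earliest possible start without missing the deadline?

After its own release at day 1, code integration can start at day 1 and finishes at day 13.
Internal playtest cannot begin until code integration (finishes day 13). It runs from day 13 to 13 + 3 = day 16.
Balance pass waits on internal playtest (finishes day 16), so it starts at day 16 and finishes at 16 + 2 = day 18.

Working backward from the deadline:
Nothing follows QA pass; the deadline of day 36 is its only limit. It must start by 36 − 10 = day 26.
Since QA pass (must start by day 26) depends on it, balance pass must finish by day 26. Backing off its 2-day duration gives a latest start of day 24.
So balance pass can start as early as day 16 and as late as day 24, giving 24 − 16 = 8 days of slack.

8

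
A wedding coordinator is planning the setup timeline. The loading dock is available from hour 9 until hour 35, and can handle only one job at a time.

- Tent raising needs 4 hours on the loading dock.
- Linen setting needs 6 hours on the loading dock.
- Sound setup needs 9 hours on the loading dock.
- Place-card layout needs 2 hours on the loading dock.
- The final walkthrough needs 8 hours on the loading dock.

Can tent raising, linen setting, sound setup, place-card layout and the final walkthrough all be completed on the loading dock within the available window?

No

The loading dock window is 35 − 9 = 26 hours.
Running back to back, the jobs need 4 + 6 + 9 + 2 + 8 = 29 hours on the loading dock.
Since 29 > 26, they cannot all fit.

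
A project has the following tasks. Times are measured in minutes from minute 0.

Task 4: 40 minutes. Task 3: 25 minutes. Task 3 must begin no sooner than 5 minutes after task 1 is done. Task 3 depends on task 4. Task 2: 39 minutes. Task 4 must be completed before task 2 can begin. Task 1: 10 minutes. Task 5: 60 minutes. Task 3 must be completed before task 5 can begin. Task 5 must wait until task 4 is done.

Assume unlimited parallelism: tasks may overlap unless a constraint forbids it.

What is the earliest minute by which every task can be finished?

125

Nothing blocks task 4, so it runs from minute 0 to minute 40.
Task 2 waits on task 4 (finishes minute 40), so it starts at minute 40 and finishes at 40 + 39 = minute 79.
Nothing blocks task 1, so it runs from minute 0 to minute 10.
Task 3 needs all of task 1 (finishes minute 10, plus 5-minute gap → minute 15); task 4 (finishes minute 40). That puts its earliest start at minute 40; it finishes at 40 + 25 = minute 65.
Task 5 needs all of task 3 (finishes minute 65); task 4 (finishes minute 40). That puts its earliest start at minute 65; it finishes at 65 + 60 = minute 125.
All tasks are finished once the last one completes. Finish times: Task 1 at 10, Task 2 at 79, Task 3 at 65, Task 4 at 40, Task 5 at 125. The latest is minute 125.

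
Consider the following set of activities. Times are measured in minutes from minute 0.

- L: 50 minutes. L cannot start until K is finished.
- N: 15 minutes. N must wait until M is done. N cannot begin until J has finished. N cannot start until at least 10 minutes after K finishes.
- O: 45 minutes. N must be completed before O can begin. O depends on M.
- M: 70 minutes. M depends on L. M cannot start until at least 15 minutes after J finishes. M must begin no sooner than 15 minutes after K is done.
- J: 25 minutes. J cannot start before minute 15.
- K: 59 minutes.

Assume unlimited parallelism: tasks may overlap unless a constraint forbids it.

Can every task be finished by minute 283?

K has no prerequisites, so it starts at minute 0 and finishes at minute 59.
After K (finishes minute 59), L can start at minute 59 and finishes at minute 109.
After its own release at minute 15, J can start at minute 15 and finishes at minute 40.
For M: L (finishes minute 109); J (finishes minute 40, plus 15-minute gap → minute 55); K (finishes minute 59, plus 15-minute gap → minute 74). Taking the maximum gives a start of minute 109, and it finishes at 109 + 70 = minute 179.
N needs all of M (finishes minute 179); J (finishes minute 40); K (finishes minute 59, plus 10-minute gap → minute 69). That puts its earliest start at minute 179; it finishes at 179 + 15 = minute 194.
O cannot start until N (finishes minute 194); M (finishes minute 179). The controlling bound is minute 194, so O finishes at 194 + 45 = minute 239.
Every task is finished by minute 239, which is no later than the deadline of 283, so the schedule is feasible.

Yes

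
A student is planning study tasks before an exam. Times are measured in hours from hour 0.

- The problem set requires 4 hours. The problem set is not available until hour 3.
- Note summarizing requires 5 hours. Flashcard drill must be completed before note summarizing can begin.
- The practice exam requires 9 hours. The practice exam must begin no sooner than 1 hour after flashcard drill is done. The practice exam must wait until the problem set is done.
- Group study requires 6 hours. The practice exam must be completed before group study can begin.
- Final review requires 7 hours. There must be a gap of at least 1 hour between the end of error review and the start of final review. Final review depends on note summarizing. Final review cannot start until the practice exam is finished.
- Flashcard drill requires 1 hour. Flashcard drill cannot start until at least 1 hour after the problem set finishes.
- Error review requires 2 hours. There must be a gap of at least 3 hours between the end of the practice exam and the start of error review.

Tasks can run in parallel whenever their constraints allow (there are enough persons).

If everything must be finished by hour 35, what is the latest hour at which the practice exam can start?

13

To finish by hour 35, final review (duration 7) must start no later than hour 28.
Error review has to be done before final review (must start by hour 28, minus 1-hour gap → hour 27). That means finishing by hour 27, i.e. starting by 27 − 2 = hour 25.
Group study has no dependents, so it just needs to finish by hour 35. Starting by 35 − 6 = hour 29 achieves that.
The practice exam feeds error review (must start by hour 25, minus 3-hour gap → hour 22); group study (must start by hour 29); final review (must start by hour 28). Taking the minimum, the practice exam must finish by hour 22 and start by 22 − 9 = hour 13.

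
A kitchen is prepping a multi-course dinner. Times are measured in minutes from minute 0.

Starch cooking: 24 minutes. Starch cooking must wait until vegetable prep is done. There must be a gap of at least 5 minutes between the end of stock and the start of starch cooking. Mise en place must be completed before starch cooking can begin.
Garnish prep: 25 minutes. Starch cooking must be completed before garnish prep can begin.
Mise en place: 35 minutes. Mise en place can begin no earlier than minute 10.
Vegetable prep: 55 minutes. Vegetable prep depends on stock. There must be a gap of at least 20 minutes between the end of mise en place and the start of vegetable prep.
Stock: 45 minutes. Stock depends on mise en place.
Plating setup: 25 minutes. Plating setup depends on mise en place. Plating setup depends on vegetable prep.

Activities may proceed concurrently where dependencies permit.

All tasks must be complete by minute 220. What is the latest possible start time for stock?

Garnish prep has no dependents, so it just needs to finish by minute 220. Starting by 220 − 25 = minute 195 achieves that.
Starch cooking feeds into garnish prep (must start by minute 195); so starch cooking must finish by minute 195 and therefore start by minute 171.
Plating setup must finish by minute 220; it takes 25 minutes, so it must start by 220 − 25 = minute 195.
Vegetable prep has several dependents: starch cooking (must start by minute 171); plating setup (must start by minute 195). The earliest of those limits is minute 171, so vegetable prep must start by 171 − 55 = minute 116.
For stock: vegetable prep (must start by minute 116); starch cooking (must start by minute 171, minus 5-minute gap → minute 166). The most restrictive is minute 116; with a 45-minute duration, stock must start by minute 71.

71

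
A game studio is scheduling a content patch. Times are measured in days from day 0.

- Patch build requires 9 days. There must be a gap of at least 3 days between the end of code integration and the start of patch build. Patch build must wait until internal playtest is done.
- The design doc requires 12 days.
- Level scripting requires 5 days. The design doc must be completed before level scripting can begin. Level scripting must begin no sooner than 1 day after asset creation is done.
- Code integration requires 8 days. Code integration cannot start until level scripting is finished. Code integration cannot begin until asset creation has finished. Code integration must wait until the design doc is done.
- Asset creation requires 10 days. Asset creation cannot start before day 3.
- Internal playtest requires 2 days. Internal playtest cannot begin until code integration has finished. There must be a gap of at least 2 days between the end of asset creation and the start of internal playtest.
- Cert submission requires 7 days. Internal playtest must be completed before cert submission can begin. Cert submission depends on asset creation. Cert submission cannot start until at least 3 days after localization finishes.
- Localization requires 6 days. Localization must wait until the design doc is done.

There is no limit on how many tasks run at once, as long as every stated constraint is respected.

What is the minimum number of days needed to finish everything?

39

After its own release at day 3, asset creation can start at day 3 and finishes at day 13.
The design doc has no prerequisites, so it starts at day 0 and finishes at day 12.
Localization cannot begin until the design doc (finishes day 12). It runs from day 12 to 12 + 6 = day 18.
For level scripting: the design doc (finishes day 12); asset creation (finishes day 13, plus 1-day gap → day 14). Taking the maximum gives a start of day 14, and it finishes at 14 + 5 = day 19.
Code integration cannot start until level scripting (finishes day 19); asset creation (finishes day 13); the design doc (finishes day 12). The controlling bound is day 19, so code integration finishes at 19 + 8 = day 27.
Internal playtest needs all of code integration (finishes day 27); asset creation (finishes day 13, plus 2-day gap → day 15). That puts its earliest start at day 27; it finishes at 27 + 2 = day 29.
Patch build cannot start until code integration (finishes day 27, plus 3-day gap → day 30); internal playtest (finishes day 29). The controlling bound is day 30, so patch build finishes at 30 + 9 = day 39.
For cert submission: internal playtest (finishes day 29); asset creation (finishes day 13); localization (finishes day 18, plus 3-day gap → day 21). Taking the maximum gives a start of day 29, and it finishes at 29 + 7 = day 36.
All tasks are finished once the last one completes. Finish times: The design doc at 12, Asset creation at 13, Level scripting at 19, Code integration at 27, Internal playtest at 29, Localization at 18, Cert submission at 36, Patch build at 39. The latest is day 39.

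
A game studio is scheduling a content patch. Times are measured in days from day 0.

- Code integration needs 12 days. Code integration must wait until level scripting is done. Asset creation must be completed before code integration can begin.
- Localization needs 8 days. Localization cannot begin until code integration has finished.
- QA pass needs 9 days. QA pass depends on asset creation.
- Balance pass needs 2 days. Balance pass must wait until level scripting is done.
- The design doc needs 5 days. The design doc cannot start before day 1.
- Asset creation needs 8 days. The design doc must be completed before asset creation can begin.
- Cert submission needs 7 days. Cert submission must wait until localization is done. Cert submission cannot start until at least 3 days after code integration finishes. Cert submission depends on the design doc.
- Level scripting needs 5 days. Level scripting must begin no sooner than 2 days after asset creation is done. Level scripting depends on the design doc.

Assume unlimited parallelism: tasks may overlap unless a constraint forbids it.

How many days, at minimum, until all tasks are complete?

The design doc cannot begin until its own release at day 1. It runs from day 1 to 1 + 5 = day 6.
Asset creation waits on the design doc (finishes day 6), so it starts at day 6 and finishes at 6 + 8 = day 14.
QA pass waits on asset creation (finishes day 14), so it starts at day 14 and finishes at 14 + 9 = day 23.
For level scripting: asset creation (finishes day 14, plus 2-day gap → day 16); the design doc (finishes day 6). Taking the maximum gives a start of day 16, and it finishes at 16 + 5 = day 21.
After level scripting (finishes day 21), balance pass can start at day 21 and finishes at day 23.
For code integration: level scripting (finishes day 21); asset creation (finishes day 14). Taking the maximum gives a start of day 21, and it finishes at 21 + 12 = day 33.
Localization waits on code integration (finishes day 33), so it starts at day 33 and finishes at 33 + 8 = day 41.
Cert submission needs all of localization (finishes day 41); code integration (finishes day 33, plus 3-day gap → day 36); the design doc (finishes day 6). That puts its earliest start at day 41; it finishes at 41 + 7 = day 48.
All tasks are finished once the last one completes. Finish times: The design doc at 6, Asset creation at 14, Level scripting at 21, Code integration at 33, Balance pass at 23, Localization at 41, QA pass at 23, Cert submission at 48. The latest is day 48.

48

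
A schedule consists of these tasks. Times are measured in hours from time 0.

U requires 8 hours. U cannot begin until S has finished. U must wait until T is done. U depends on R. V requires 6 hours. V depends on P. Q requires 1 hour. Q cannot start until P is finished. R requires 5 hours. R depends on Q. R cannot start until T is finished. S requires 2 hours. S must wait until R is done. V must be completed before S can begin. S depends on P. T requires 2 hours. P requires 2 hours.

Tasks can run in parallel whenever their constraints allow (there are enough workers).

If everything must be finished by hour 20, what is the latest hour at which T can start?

U has no dependents, so it just needs to finish by hour 20. Starting by 20 − 8 = hour 12 achieves that.
S feeds into U (must start by hour 12); so S must finish by hour 12 and therefore start by hour 10.
R has several dependents: S (must start by hour 10); U (must start by hour 12). The earliest of those limits is hour 10, so R must start by 10 − 5 = hour 5.
For T: R (must start by hour 5); U (must start by hour 12). The most restrictive is hour 5; with a 2-hour duration, T must start by hour 3.

3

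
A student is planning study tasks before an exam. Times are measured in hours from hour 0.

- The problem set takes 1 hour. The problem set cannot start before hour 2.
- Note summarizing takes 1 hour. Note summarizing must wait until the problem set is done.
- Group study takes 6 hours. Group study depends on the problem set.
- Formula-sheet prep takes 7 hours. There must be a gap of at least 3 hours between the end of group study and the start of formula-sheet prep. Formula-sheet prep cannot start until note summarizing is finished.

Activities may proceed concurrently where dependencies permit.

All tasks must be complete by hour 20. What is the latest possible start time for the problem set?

Formula-sheet prep has no dependents, so it just needs to finish by hour 20. Starting by 20 − 7 = hour 13 achieves that.
Group study must finish before formula-sheet prep (must start by hour 13, minus 3-hour gap → hour 10). With a 6-hour duration, group study must start by 10 − 6 = hour 4.
Since formula-sheet prep (must start by hour 13) depends on it, note summarizing must finish by hour 13. Backing off its 1-hour duration gives a latest start of hour 12.
For the problem set: group study (must start by hour 4); note summarizing (must start by hour 12). The most restrictive is hour 4; with a 1-hour duration, the problem set must start by hour 3.

3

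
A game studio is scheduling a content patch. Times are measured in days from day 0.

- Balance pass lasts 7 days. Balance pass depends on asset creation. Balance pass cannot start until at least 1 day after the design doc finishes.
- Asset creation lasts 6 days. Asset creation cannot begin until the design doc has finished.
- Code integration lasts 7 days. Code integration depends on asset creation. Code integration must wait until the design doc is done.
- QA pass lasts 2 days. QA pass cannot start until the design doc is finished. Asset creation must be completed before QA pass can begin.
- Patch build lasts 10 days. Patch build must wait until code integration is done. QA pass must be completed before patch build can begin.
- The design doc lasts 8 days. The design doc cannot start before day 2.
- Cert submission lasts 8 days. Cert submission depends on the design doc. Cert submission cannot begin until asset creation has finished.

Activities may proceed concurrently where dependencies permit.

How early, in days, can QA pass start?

The design doc waits on its own release at day 2, so it starts at day 2 and finishes at 2 + 8 = day 10.
Asset creation cannot begin until the design doc (finishes day 10). It runs from day 10 to 10 + 6 = day 16.
QA pass waits on the design doc (finishes day 10); asset creation (finishes day 16). The latest of these is day 16, which is the earliest QA pass can start.

16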